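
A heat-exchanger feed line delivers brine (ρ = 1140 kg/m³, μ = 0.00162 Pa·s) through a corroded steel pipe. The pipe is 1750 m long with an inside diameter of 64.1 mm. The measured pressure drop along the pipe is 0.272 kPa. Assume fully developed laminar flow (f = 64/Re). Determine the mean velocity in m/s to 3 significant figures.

For laminar flow, f = 64/Re with Re = ρVD/μ, so Darcy-Weisbach reduces to ΔP = 32μLV/D². Solving for V: V = ΔP·D²/(32μL) = 272·(0.0641)²/(32·0.00162·1750) = 0.01232 m/s.
Check: Re = ρVD/μ = 1140·0.01232·0.0641/0.00162 = 555.7 < 2300, so the laminar assumption holds.

V ≈ 0.0123 m/s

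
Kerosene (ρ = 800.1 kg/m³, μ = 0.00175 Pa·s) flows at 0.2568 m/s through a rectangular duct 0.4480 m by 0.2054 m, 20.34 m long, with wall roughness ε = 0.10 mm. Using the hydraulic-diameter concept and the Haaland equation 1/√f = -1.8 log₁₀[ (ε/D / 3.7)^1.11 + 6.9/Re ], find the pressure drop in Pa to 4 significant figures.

Hydraulic diameter D_h = 4A/P = 4·(0.448·0.2054)/(2·(0.448+0.2054)) = 0.3681/1.307 = 0.2817 m.
Re = ρVD_h/μ = 800.1·0.2568·0.2817/0.00175 = 3.307e+04.
ε/D_h = 0.0001/0.2817 = 0.000355; Haaland gives 1/√f = -1.8 log₁₀[3.47e-05+0.000209] = 6.505, so f = 0.02363.
ΔP = f(L/D_h)(ρV²/2) = 0.02363·20.34/0.2817·26.38 = 45.02 Pa.

ΔP ≈ 45.02 Pa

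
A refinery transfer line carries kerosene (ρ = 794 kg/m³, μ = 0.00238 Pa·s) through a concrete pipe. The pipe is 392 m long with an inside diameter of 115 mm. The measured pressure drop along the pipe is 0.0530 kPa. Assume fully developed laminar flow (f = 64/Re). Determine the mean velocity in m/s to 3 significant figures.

For laminar flow, f = 64/Re with Re = ρVD/μ, so Darcy-Weisbach reduces to ΔP = 32μLV/D². Solving for V: V = ΔP·D²/(32μL) = 53·(0.115)²/(32·0.00238·392) = 0.02348 m/s.
Check: Re = ρVD/μ = 794·0.02348·0.115/0.00238 = 900.7 < 2300, so the laminar assumption holds.

V ≈ 0.0235 m/s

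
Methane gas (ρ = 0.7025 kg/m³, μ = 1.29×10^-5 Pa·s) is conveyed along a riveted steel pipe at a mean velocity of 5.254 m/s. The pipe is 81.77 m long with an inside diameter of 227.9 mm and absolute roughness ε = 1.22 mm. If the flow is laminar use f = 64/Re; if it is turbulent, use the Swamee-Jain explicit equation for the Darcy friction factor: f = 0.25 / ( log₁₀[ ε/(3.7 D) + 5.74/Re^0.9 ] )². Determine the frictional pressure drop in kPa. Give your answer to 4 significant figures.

Reynolds number Re = ρVD/μ = 0.7025 · 5.254 · 0.2279 / 1.29e-05 = 6.521e+04.
Re > 4000 → turbulent. Relative roughness ε/D = 0.00122/0.2279 = 0.00535. Swamee-Jain: f = 0.25/(log₁₀[0.00535/3.7 + 5.74/6.521e+04^0.9])² = 0.25/(log₁₀[0.00145 + 0.000267])² = 0.25/(-2.766)² = 0.03267.
Darcy-Weisbach: ΔP = f(L/D)(ρV²/2) = 0.03267·(81.77/0.2279)·(0.7025·5.254²/2) = 0.03267·358.8·9.696 = 113.7 Pa.
ΔP = 113.7 Pa = 0.1137 kPa.

ΔP ≈ 0.1137 kPa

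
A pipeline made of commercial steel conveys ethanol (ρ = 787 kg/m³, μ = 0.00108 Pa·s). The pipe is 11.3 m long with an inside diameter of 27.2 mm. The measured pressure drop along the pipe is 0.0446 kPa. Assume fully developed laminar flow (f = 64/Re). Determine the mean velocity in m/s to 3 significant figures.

V ≈ 0.0845 m/s

For laminar flow, f = 64/Re with Re = ρVD/μ, so Darcy-Weisbach reduces to ΔP = 32μLV/D². Solving for V: V = ΔP·D²/(32μL) = 44.6·(0.0272)²/(32·0.00108·11.3) = 0.08449 m/s.
Check: Re = ρVD/μ = 787·0.08449·0.0272/0.00108 = 1675 < 2300, so the laminar assumption holds.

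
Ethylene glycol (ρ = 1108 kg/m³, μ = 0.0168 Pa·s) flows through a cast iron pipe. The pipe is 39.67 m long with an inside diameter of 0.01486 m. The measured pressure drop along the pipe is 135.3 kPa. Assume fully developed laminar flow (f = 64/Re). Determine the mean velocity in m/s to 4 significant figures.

V ≈ 1.401 m/s

For laminar flow, f = 64/Re with Re = ρVD/μ, so Darcy-Weisbach reduces to ΔP = 32μLV/D². Solving for V: V = ΔP·D²/(32μL) = 1.353e+05·(0.01486)²/(32·0.0168·39.67) = 1.401 m/s.
Check: Re = ρVD/μ = 1108·1.401·0.01486/0.0168 = 1373 < 2300, so the laminar assumption holds.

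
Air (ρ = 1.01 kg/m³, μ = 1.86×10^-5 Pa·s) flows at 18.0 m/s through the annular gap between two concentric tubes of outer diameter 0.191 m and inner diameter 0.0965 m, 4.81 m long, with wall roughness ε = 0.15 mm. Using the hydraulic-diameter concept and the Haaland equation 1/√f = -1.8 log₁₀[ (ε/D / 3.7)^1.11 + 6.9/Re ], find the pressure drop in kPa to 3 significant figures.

Hydraulic diameter D_h = 4A/P = D_o - D_i = 0.191 - 0.0965 = 0.0945 m.
Re = ρVD_h/μ = 1.01·18·0.0945/1.86e-05 = 9.237e+04.
ε/D_h = 0.00015/0.0945 = 0.00159; Haaland gives 1/√f = -1.8 log₁₀[0.000183+7.47e-05] = 6.461, so f = 0.02396.
ΔP = f(L/D_h)(ρV²/2) = 0.02396·4.81/0.0945·163.6 = 199.5 Pa.
ΔP = 0.200 kPa.

ΔP ≈ 0.200 kPa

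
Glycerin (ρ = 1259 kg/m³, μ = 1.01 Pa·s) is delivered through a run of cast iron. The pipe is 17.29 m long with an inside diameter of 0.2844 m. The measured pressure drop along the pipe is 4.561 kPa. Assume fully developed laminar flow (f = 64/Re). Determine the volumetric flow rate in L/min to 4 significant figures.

For laminar flow, f = 64/Re with Re = ρVD/μ, so Darcy-Weisbach reduces to ΔP = 32μLV/D². Solving for V: V = ΔP·D²/(32μL) = 4561·(0.2844)²/(32·1.01·17.29) = 0.6602 m/s.
Check: Re = ρVD/μ = 1259·0.6602·0.2844/1.01 = 234 < 2300, so the laminar assumption holds.
Q = V·A = 0.6602·(π/4·0.2844²) = 0.04194 m³/s = 2516 L/min.

Q ≈ 2516 L/min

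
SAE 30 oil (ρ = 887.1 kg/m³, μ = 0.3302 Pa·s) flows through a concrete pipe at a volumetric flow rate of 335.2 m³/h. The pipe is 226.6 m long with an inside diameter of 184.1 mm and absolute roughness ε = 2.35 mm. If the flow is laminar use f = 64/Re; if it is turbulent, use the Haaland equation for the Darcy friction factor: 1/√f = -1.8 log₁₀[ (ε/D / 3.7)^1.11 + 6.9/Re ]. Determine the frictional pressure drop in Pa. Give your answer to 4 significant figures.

ΔP ≈ 247100 Pa

Q = 335.2 m³/h = 335.2/3600 = 0.09311 m³/s.
Cross-sectional area A = πD²/4 = π(0.1841)²/4 = 0.02662 m²; mean velocity V = Q/A = 0.09311/0.02662 = 3.498 m/s.
Reynolds number Re = ρVD/μ = 887.1 · 3.498 · 0.1841 / 0.33 = 1730.
Re < 2300 → laminar flow, so f = 64/Re = 64/1730 = 0.03699 (the turbulent correlation is not needed).
Darcy-Weisbach: ΔP = f(L/D)(ρV²/2) = 0.03699·(226.6/0.1841)·(887.1·3.498²/2) = 0.03699·1231·5427 = 2.471e+05 Pa.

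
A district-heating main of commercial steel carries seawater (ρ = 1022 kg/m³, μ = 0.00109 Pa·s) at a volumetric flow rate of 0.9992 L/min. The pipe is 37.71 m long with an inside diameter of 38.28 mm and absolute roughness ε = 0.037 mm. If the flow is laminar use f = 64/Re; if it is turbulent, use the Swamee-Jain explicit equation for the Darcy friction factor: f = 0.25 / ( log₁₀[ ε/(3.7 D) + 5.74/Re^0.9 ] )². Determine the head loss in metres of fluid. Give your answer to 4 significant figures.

h_f ≈ 0.001295 m

Q = 0.9992 L/min = 0.9992/60000 = 1.665e-05 m³/s.
Cross-sectional area A = πD²/4 = π(0.03828)²/4 = 0.001151 m²; mean velocity V = Q/A = 1.665e-05/0.001151 = 0.01447 m/s.
Reynolds number Re = ρVD/μ = 1022 · 0.01447 · 0.03828 / 0.00109 = 519.4.
Re < 2300 → laminar flow, so f = 64/Re = 64/519.4 = 0.1232 (the turbulent correlation is not needed).
Darcy-Weisbach: ΔP = f(L/D)(ρV²/2) = 0.1232·(37.71/0.03828)·(1022·0.01447²/2) = 0.1232·985.1·0.107 = 12.99 Pa.
Head loss h_f = ΔP/(ρg) = 12.99/(1022·9.81) = 0.001295 m.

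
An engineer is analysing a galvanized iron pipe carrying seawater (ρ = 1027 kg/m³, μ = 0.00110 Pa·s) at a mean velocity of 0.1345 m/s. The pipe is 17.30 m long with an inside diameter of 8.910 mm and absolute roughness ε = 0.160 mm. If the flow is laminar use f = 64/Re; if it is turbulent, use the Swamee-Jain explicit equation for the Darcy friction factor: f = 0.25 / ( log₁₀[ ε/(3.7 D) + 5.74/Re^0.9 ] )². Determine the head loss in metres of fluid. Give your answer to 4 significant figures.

h_f ≈ 0.1024 m

Reynolds number Re = ρVD/μ = 1027 · 0.1345 · 0.00891 / 0.0011 = 1119.
Re < 2300 → laminar flow, so f = 64/Re = 64/1119 = 0.0572 (the turbulent correlation is not needed).
Darcy-Weisbach: ΔP = f(L/D)(ρV²/2) = 0.0572·(17.3/0.00891)·(1027·0.1345²/2) = 0.0572·1942·9.289 = 1032 Pa.
Head loss h_f = ΔP/(ρg) = 1032/(1027·9.81) = 0.1024 m.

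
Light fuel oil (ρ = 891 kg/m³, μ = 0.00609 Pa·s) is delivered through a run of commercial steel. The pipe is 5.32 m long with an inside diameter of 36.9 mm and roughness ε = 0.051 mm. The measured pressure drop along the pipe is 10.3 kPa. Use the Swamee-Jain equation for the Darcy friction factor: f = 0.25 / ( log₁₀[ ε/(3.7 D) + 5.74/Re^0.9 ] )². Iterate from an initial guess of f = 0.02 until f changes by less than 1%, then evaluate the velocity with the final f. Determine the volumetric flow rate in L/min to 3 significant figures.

Q ≈ 144 L/min

Rearranging Darcy-Weisbach: V = √(2·ΔP·D/(f·L·ρ)). With ε/D = 5.1e-05/0.0369 = 0.00138, iterate starting from f = 0.02:
  f = 0.02 → V = √(2·1.03e+04·0.0369/(0.02·5.32·891)) = 2.832 m/s; Re = ρVD/μ = 1.529e+04; f → 0.03041
  f = 0.03041 → V = 2.296 m/s; Re = 1.24e+04; f → 0.03174
  f = 0.03174 → V = 2.248 m/s; Re = 1.213e+04; f → 0.03189
Converged (Δf/f < 1%). With the final f = 0.03189: V = √(2·1.03e+04·0.0369/(0.03189·5.32·891)) = 2.243 m/s.
Q = V·A = 2.243·(π/4·0.0369²) = 0.002398 m³/s = 144 L/min.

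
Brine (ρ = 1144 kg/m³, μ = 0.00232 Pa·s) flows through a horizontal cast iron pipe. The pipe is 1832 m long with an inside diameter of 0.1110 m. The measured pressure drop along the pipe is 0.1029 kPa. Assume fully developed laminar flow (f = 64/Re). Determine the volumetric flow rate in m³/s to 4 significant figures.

Q ≈ 9.021×10^-5 m³/s

For laminar flow, f = 64/Re with Re = ρVD/μ, so Darcy-Weisbach reduces to ΔP = 32μLV/D². Solving for V: V = ΔP·D²/(32μL) = 102.9·(0.111)²/(32·0.00232·1832) = 0.009322 m/s.
Check: Re = ρVD/μ = 1144·0.009322·0.111/0.00232 = 510.2 < 2300, so the laminar assumption holds.
Q = V·A = 0.009322·(π/4·0.111²) = 9.021e-05 m³/s = 9.021×10^-5 m³/s.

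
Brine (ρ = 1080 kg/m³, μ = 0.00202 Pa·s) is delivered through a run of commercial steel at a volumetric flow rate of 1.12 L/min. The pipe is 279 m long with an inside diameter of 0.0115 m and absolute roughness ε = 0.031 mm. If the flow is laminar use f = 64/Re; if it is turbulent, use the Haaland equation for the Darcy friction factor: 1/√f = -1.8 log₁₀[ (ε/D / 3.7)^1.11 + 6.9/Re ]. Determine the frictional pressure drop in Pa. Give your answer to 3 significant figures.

ΔP ≈ 24500 Pa

Q = 1.12 L/min = 1.12/60000 = 1.867e-05 m³/s.
Cross-sectional area A = πD²/4 = π(0.0115)²/4 = 0.0001039 m²; mean velocity V = Q/A = 1.867e-05/0.0001039 = 0.1797 m/s.
Reynolds number Re = ρVD/μ = 1080 · 0.1797 · 0.0115 / 0.00202 = 1105.
Re < 2300 → laminar flow, so f = 64/Re = 64/1105 = 0.05792 (the turbulent correlation is not needed).
Darcy-Weisbach: ΔP = f(L/D)(ρV²/2) = 0.05792·(279/0.0115)·(1080·0.1797²/2) = 0.05792·2.426e+04·17.44 = 2.451e+04 Pa.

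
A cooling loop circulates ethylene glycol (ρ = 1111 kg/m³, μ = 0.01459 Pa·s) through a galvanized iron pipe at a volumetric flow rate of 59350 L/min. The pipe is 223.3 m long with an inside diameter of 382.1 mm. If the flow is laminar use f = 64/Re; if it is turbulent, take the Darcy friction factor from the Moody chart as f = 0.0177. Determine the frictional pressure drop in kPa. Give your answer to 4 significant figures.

Q = 59350 L/min = 59350/60000 = 0.9892 m³/s.
Cross-sectional area A = πD²/4 = π(0.3821)²/4 = 0.1147 m²; mean velocity V = Q/A = 0.9892/0.1147 = 8.626 m/s.
Reynolds number Re = ρVD/μ = 1111 · 8.626 · 0.3821 / 0.0146 = 2.51e+05.
Re > 4000 → turbulent; use the Moody-chart value f = 0.0177.
Darcy-Weisbach: ΔP = f(L/D)(ρV²/2) = 0.0177·(223.3/0.3821)·(1111·8.626²/2) = 0.0177·584.4·4.134e+04 = 4.276e+05 Pa.
ΔP = 4.276e+05 Pa = 427.6 kPa.

ΔP ≈ 427.6 kPa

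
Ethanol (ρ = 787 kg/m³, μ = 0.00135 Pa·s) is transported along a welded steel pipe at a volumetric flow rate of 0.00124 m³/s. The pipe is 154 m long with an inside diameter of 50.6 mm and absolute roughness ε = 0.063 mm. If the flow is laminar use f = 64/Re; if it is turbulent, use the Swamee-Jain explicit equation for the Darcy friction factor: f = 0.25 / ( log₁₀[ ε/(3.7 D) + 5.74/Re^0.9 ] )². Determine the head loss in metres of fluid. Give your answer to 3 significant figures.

h_f ≈ 1.72 m

Cross-sectional area A = πD²/4 = π(0.0506)²/4 = 0.002011 m²; mean velocity V = Q/A = 0.00124/0.002011 = 0.6166 m/s.
Reynolds number Re = ρVD/μ = 787 · 0.6166 · 0.0506 / 0.00135 = 1.819e+04.
Re > 4000 → turbulent. Relative roughness ε/D = 6.3e-05/0.0506 = 0.00125. Swamee-Jain: f = 0.25/(log₁₀[0.00125/3.7 + 5.74/1.819e+04^0.9])² = 0.25/(log₁₀[0.000337 + 0.000842])² = 0.25/(-2.929)² = 0.02914.
Darcy-Weisbach: ΔP = f(L/D)(ρV²/2) = 0.02914·(154/0.0506)·(787·0.6166²/2) = 0.02914·3043·149.6 = 1.327e+04 Pa.
Head loss h_f = ΔP/(ρg) = 1.327e+04/(787·9.81) = 1.72 m.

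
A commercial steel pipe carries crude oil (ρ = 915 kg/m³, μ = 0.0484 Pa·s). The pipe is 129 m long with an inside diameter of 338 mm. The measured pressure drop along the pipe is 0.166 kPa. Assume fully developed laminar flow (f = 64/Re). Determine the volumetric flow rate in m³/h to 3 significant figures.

Q ≈ 30.7 m³/h

For laminar flow, f = 64/Re with Re = ρVD/μ, so Darcy-Weisbach reduces to ΔP = 32μLV/D². Solving for V: V = ΔP·D²/(32μL) = 166·(0.338)²/(32·0.0484·129) = 0.09492 m/s.
Check: Re = ρVD/μ = 915·0.09492·0.338/0.0484 = 606.5 < 2300, so the laminar assumption holds.
Q = V·A = 0.09492·(π/4·0.338²) = 0.008517 m³/s = 30.7 m³/h.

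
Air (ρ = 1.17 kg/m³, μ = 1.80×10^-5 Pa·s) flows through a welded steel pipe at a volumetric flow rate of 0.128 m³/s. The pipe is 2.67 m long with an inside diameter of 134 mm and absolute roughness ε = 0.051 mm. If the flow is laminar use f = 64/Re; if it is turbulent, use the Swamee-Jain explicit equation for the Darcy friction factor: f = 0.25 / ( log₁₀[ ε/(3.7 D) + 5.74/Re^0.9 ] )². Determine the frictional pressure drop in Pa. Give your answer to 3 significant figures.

Cross-sectional area A = πD²/4 = π(0.134)²/4 = 0.0141 m²; mean velocity V = Q/A = 0.128/0.0141 = 9.076 m/s.
Reynolds number Re = ρVD/μ = 1.17 · 9.076 · 0.134 / 1.8e-05 = 7.905e+04.
Re > 4000 → turbulent. Relative roughness ε/D = 5.1e-05/0.134 = 0.000381. Swamee-Jain: f = 0.25/(log₁₀[0.000381/3.7 + 5.74/7.905e+04^0.9])² = 0.25/(log₁₀[0.000103 + 0.000224])² = 0.25/(-3.485)² = 0.02058.
Darcy-Weisbach: ΔP = f(L/D)(ρV²/2) = 0.02058·(2.67/0.134)·(1.17·9.076²/2) = 0.02058·19.93·48.19 = 19.76 Pa.

ΔP ≈ 19.8 Pa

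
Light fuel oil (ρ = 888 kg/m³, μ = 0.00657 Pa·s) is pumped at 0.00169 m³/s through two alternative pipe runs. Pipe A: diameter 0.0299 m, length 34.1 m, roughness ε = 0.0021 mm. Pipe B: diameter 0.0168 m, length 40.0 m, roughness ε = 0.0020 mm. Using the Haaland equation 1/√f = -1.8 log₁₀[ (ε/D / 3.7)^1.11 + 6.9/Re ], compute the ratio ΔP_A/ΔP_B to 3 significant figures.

ΔP_A/ΔP_B ≈ 0.0554

Pipe A: V = Q/A = 0.00169/0.0007022 = 2.407 m/s; Re = 9727; ε/D = 7.02e-05; Haaland → f = 0.03119; ΔP_A = f(L/D)(ρV²/2) = 9.15e+04 Pa.
Pipe B: V = Q/A = 0.00169/0.0002217 = 7.624 m/s; Re = 1.731e+04; ε/D = 0.000119; Haaland → f = 0.02688; ΔP_B = f(L/D)(ρV²/2) = 1.652e+06 Pa.
ΔP_A/ΔP_B = 9.15e+04/1.652e+06 = 0.0554.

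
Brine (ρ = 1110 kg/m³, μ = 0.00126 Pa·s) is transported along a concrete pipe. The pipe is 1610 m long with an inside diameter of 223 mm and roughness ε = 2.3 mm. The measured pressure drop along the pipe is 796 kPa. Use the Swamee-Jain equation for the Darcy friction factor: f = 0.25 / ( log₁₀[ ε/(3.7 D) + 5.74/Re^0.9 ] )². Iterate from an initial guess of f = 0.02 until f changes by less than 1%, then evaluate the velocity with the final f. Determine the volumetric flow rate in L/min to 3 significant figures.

Rearranging Darcy-Weisbach: V = √(2·ΔP·D/(f·L·ρ)). With ε/D = 0.0023/0.223 = 0.0103, iterate starting from f = 0.02:
  f = 0.02 → V = √(2·7.96e+05·0.223/(0.02·1610·1110)) = 3.152 m/s; Re = ρVD/μ = 6.191e+05; f → 0.03847
  f = 0.03847 → V = 2.273 m/s; Re = 4.464e+05; f → 0.03852
Converged (Δf/f < 1%). With the final f = 0.03852: V = √(2·7.96e+05·0.223/(0.03852·1610·1110)) = 2.271 m/s.
Q = V·A = 2.271·(π/4·0.223²) = 0.08869 m³/s = 5320 L/min.

Q ≈ 5320 L/min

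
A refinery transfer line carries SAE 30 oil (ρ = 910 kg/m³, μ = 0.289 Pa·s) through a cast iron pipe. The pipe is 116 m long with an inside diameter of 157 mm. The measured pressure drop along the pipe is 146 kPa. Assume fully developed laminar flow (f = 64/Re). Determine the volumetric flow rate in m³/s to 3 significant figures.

Q ≈ 0.0649 m³/s

For laminar flow, f = 64/Re with Re = ρVD/μ, so Darcy-Weisbach reduces to ΔP = 32μLV/D². Solving for V: V = ΔP·D²/(32μL) = 1.46e+05·(0.157)²/(32·0.289·116) = 3.355 m/s.
Check: Re = ρVD/μ = 910·3.355·0.157/0.289 = 1658 < 2300, so the laminar assumption holds.
Q = V·A = 3.355·(π/4·0.157²) = 0.06494 m³/s = 0.0649 m³/s.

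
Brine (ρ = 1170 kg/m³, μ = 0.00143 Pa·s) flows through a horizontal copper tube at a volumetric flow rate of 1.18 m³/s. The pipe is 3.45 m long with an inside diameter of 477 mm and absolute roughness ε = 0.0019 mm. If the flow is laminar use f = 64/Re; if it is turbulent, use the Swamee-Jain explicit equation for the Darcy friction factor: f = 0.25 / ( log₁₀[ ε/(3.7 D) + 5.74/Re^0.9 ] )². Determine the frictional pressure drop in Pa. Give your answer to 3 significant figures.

Cross-sectional area A = πD²/4 = π(0.477)²/4 = 0.1787 m²; mean velocity V = Q/A = 1.18/0.1787 = 6.603 m/s.
Reynolds number Re = ρVD/μ = 1170 · 6.603 · 0.477 / 0.00143 = 2.577e+06.
Re > 4000 → turbulent. Relative roughness ε/D = 1.9e-06/0.477 = 3.98e-06. Swamee-Jain: f = 0.25/(log₁₀[3.98e-06/3.7 + 5.74/2.577e+06^0.9])² = 0.25/(log₁₀[1.08e-06 + 9.75e-06])² = 0.25/(-4.966)² = 0.01014.
Darcy-Weisbach: ΔP = f(L/D)(ρV²/2) = 0.01014·(3.45/0.477)·(1170·6.603²/2) = 0.01014·7.233·2.551e+04 = 1871 Pa.

ΔP ≈ 1870 Pa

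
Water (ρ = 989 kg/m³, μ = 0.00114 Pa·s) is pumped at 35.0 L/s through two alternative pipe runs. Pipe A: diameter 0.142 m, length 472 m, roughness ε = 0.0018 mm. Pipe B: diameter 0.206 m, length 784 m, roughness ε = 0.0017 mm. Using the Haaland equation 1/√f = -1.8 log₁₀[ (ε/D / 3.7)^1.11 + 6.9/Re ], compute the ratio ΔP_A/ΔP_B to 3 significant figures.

ΔP_A/ΔP_B ≈ 3.61

Pipe A: V = Q/A = 0.035/0.01584 = 2.21 m/s; Re = 2.723e+05; ε/D = 1.27e-05; Haaland → f = 0.0147; ΔP_A = f(L/D)(ρV²/2) = 1.18e+05 Pa.
Pipe B: V = Q/A = 0.035/0.03333 = 1.05 m/s; Re = 1.877e+05; ε/D = 8.25e-06; Haaland → f = 0.01574; ΔP_B = f(L/D)(ρV²/2) = 3.267e+04 Pa.
ΔP_A/ΔP_B = 1.18e+05/3.267e+04 = 3.61.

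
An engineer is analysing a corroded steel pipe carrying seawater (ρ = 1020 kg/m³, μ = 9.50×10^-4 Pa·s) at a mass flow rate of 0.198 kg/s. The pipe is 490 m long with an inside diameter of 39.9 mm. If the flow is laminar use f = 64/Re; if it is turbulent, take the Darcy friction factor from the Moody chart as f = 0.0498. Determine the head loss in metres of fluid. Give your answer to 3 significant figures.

A = πD²/4 = π(0.0399)²/4 = 0.00125 m²; mean velocity V = ṁ/(ρA) = 0.198/(1020 · 0.00125) = 0.1552 m/s.
Reynolds number Re = ρVD/μ = 1020 · 0.1552 · 0.0399 / 0.00095 = 6651.
Re > 4000 → turbulent; use the Moody-chart value f = 0.0498.
Darcy-Weisbach: ΔP = f(L/D)(ρV²/2) = 0.0498·(490/0.0399)·(1020·0.1552²/2) = 0.0498·1.228e+04·12.29 = 7518 Pa.
Head loss h_f = ΔP/(ρg) = 7518/(1020·9.81) = 0.751 m.

h_f ≈ 0.751 m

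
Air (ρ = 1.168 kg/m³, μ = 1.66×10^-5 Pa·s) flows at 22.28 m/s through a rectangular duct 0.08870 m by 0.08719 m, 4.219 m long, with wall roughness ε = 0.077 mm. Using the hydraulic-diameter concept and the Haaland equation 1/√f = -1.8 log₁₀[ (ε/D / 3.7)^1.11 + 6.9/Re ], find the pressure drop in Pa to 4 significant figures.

ΔP ≈ 291.1 Pa

Hydraulic diameter D_h = 4A/P = 4·(0.0887·0.08719)/(2·(0.0887+0.08719)) = 0.03094/0.3518 = 0.08794 m.
Re = ρVD_h/μ = 1.168·22.28·0.08794/1.66e-05 = 1.379e+05.
ε/D_h = 7.7e-05/0.08794 = 0.000876; Haaland gives 1/√f = -1.8 log₁₀[9.45e-05+5.01e-05] = 6.912, so f = 0.02093.
ΔP = f(L/D_h)(ρV²/2) = 0.02093·4.219/0.08794·289.9 = 291.1 Pa.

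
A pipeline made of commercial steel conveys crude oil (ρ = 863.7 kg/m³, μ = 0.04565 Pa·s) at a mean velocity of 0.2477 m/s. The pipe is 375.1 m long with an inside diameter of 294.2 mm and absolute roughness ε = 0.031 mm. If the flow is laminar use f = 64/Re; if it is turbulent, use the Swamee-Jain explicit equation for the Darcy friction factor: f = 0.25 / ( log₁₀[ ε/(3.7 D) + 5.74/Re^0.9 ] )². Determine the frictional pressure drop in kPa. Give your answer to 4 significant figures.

Reynolds number Re = ρVD/μ = 863.7 · 0.2477 · 0.2942 / 0.0457 = 1379.
Re < 2300 → laminar flow, so f = 64/Re = 64/1379 = 0.04642 (the turbulent correlation is not needed).
Darcy-Weisbach: ΔP = f(L/D)(ρV²/2) = 0.04642·(375.1/0.2942)·(863.7·0.2477²/2) = 0.04642·1275·26.5 = 1568 Pa.
ΔP = 1568 Pa = 1.568 kPa.

ΔP ≈ 1.568 kPa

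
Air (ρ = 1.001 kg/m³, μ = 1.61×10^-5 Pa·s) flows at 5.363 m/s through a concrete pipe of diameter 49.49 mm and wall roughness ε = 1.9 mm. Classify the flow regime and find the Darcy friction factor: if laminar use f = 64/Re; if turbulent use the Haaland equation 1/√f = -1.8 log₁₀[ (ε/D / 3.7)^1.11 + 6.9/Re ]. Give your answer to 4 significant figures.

f ≈ 0.06529

Re = ρVD/μ = 1.001·5.363·0.04949/1.61e-05 = 1.65e+04.
Re > 4000 → turbulent. ε/D = 0.0019/0.04949 = 0.0384; Haaland: 1/√f = -1.8 log₁₀[0.00628 + 0.000418] = 3.914, so f = 0.06529.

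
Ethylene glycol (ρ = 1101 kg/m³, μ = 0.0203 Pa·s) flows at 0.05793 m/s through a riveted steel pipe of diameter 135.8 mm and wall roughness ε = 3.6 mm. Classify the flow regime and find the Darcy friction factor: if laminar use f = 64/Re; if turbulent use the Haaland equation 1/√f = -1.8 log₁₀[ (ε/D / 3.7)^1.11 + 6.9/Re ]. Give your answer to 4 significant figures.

f ≈ 0.1500

Re = ρVD/μ = 1101·0.05793·0.1358/0.0203 = 426.7.
Re < 2300 → laminar, so f = 64/Re = 0.15 (roughness is irrelevant in laminar flow).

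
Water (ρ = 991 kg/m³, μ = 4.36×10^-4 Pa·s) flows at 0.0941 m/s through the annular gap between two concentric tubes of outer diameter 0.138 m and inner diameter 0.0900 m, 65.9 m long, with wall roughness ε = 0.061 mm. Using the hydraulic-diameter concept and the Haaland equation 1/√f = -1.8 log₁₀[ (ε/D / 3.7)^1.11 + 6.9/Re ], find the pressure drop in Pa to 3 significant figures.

ΔP ≈ 195 Pa

Hydraulic diameter D_h = 4A/P = D_o - D_i = 0.138 - 0.09 = 0.048 m.
Re = ρVD_h/μ = 991·0.0941·0.048/0.000436 = 1.027e+04.
ε/D_h = 6.1e-05/0.048 = 0.00127; Haaland gives 1/√f = -1.8 log₁₀[0.000143+0.000672] = 5.56, so f = 0.03235.
ΔP = f(L/D_h)(ρV²/2) = 0.03235·65.9/0.048·4.388 = 194.9 Pa.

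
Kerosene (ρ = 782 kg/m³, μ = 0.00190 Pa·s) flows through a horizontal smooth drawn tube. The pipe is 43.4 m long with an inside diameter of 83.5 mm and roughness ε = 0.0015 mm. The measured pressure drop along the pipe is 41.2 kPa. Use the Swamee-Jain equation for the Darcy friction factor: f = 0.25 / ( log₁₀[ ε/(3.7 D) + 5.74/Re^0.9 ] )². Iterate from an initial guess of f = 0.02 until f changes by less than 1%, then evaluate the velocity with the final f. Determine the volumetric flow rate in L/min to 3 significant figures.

Rearranging Darcy-Weisbach: V = √(2·ΔP·D/(f·L·ρ)). With ε/D = 1.5e-06/0.0835 = 1.8e-05, iterate starting from f = 0.02:
  f = 0.02 → V = √(2·4.12e+04·0.0835/(0.02·43.4·782)) = 3.184 m/s; Re = ρVD/μ = 1.094e+05; f → 0.01765
  f = 0.01765 → V = 3.389 m/s; Re = 1.165e+05; f → 0.01743
  f = 0.01743 → V = 3.411 m/s; Re = 1.172e+05; f → 0.0174
Converged (Δf/f < 1%). With the final f = 0.0174: V = √(2·4.12e+04·0.0835/(0.0174·43.4·782)) = 3.413 m/s.
Q = V·A = 3.413·(π/4·0.0835²) = 0.01869 m³/s = 1120 L/min.

Q ≈ 1120 L/min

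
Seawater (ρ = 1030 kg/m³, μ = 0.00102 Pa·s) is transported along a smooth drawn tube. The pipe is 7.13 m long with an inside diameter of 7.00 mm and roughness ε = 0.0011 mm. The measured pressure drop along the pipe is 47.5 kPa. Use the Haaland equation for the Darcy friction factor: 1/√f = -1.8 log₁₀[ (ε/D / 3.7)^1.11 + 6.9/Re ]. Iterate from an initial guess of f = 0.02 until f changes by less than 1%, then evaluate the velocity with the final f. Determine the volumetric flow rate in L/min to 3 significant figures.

Rearranging Darcy-Weisbach: V = √(2·ΔP·D/(f·L·ρ)). With ε/D = 1.1e-06/0.007 = 0.000157, iterate starting from f = 0.02:
  f = 0.02 → V = √(2·4.75e+04·0.007/(0.02·7.13·1030)) = 2.128 m/s; Re = ρVD/μ = 1.504e+04; f → 0.02791
  f = 0.02791 → V = 1.801 m/s; Re = 1.273e+04; f → 0.02913
  f = 0.02913 → V = 1.763 m/s; Re = 1.246e+04; f → 0.02929
Converged (Δf/f < 1%). With the final f = 0.02929: V = √(2·4.75e+04·0.007/(0.02929·7.13·1030)) = 1.758 m/s.
Q = V·A = 1.758·(π/4·0.007²) = 6.766e-05 m³/s = 4.06 L/min.

Q ≈ 4.06 L/min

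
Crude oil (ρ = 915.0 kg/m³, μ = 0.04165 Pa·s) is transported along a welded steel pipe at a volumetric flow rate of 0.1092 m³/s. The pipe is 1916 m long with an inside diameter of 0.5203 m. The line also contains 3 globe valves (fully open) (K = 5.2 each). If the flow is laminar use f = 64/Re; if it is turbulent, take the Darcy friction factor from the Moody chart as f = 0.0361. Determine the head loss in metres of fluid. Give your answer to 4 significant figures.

Cross-sectional area A = πD²/4 = π(0.5203)²/4 = 0.2126 m²; mean velocity V = Q/A = 0.1092/0.2126 = 0.5136 m/s.
Reynolds number Re = ρVD/μ = 915 · 0.5136 · 0.5203 / 0.0416 = 5871.
Re > 4000 → turbulent; use the Moody-chart value f = 0.0361.
Total minor-loss coefficient ΣK = 3·5.2 = 15.6.
ΔP = [f·L/D + ΣK]·(ρV²/2) = [0.0361·1916/0.5203 + 15.6]·(915·0.5136²/2) = [132.9 + 15.6]·120.7 = 1.793e+04 Pa.
Head loss h_f = ΔP/(ρg) = 1.793e+04/(915·9.81) = 1.997 m.

h_f ≈ 1.997 m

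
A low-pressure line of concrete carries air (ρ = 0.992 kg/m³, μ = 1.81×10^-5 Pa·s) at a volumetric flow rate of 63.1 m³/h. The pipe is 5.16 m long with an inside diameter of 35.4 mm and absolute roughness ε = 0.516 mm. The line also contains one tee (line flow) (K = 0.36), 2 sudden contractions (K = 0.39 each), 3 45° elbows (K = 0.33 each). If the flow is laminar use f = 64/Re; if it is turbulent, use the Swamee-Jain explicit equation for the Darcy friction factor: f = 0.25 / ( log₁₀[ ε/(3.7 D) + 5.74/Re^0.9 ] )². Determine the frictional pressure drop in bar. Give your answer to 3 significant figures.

ΔP ≈ 0.0137 bar

Q = 63.1 m³/h = 63.1/3600 = 0.01753 m³/s.
Cross-sectional area A = πD²/4 = π(0.0354)²/4 = 0.0009842 m²; mean velocity V = Q/A = 0.01753/0.0009842 = 17.81 m/s.
Reynolds number Re = ρVD/μ = 0.992 · 17.81 · 0.0354 / 1.81e-05 = 3.455e+04.
Re > 4000 → turbulent. Relative roughness ε/D = 0.000516/0.0354 = 0.0146. Swamee-Jain: f = 0.25/(log₁₀[0.0146/3.7 + 5.74/3.455e+04^0.9])² = 0.25/(log₁₀[0.00394 + 0.000472])² = 0.25/(-2.355)² = 0.04506.
Total minor-loss coefficient ΣK = 1·0.36 + 2·0.39 + 3·0.33 = 2.13.
ΔP = [f·L/D + ΣK]·(ρV²/2) = [0.04506·5.16/0.0354 + 2.13]·(0.992·17.81²/2) = [6.569 + 2.13]·157.3 = 1368 Pa.
ΔP = 1368 Pa = 0.0137 bar.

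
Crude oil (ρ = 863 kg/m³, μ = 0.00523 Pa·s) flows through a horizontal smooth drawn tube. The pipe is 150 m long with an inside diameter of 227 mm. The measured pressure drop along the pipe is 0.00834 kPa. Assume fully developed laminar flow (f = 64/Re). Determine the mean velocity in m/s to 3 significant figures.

For laminar flow, f = 64/Re with Re = ρVD/μ, so Darcy-Weisbach reduces to ΔP = 32μLV/D². Solving for V: V = ΔP·D²/(32μL) = 8.34·(0.227)²/(32·0.00523·150) = 0.01712 m/s.
Check: Re = ρVD/μ = 863·0.01712·0.227/0.00523 = 641.2 < 2300, so the laminar assumption holds.

V ≈ 0.0171 m/s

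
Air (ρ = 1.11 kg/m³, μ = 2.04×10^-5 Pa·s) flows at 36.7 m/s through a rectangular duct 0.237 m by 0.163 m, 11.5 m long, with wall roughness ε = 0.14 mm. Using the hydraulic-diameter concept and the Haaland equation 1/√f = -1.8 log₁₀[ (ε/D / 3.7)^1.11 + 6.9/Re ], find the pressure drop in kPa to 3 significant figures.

Hydraulic diameter D_h = 4A/P = 4·(0.237·0.163)/(2·(0.237+0.163)) = 0.1545/0.8 = 0.1932 m.
Re = ρVD_h/μ = 1.11·36.7·0.1932/2.04e-05 = 3.857e+05.
ε/D_h = 0.00014/0.1932 = 0.000725; Haaland gives 1/√f = -1.8 log₁₀[7.66e-05+1.79e-05] = 7.244, so f = 0.01905.
ΔP = f(L/D_h)(ρV²/2) = 0.01905·11.5/0.1932·747.5 = 848 Pa.
ΔP = 0.848 kPa.

ΔP ≈ 0.848 kPa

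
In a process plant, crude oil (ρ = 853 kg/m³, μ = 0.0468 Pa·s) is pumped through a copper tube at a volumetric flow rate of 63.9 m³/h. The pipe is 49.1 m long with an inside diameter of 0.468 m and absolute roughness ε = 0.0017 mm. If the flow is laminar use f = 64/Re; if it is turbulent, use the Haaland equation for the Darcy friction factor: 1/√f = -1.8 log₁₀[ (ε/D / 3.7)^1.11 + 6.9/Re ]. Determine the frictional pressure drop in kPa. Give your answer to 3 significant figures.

Q = 63.9 m³/h = 63.9/3600 = 0.01775 m³/s.
Cross-sectional area A = πD²/4 = π(0.468)²/4 = 0.172 m²; mean velocity V = Q/A = 0.01775/0.172 = 0.1032 m/s.
Reynolds number Re = ρVD/μ = 853 · 0.1032 · 0.468 / 0.0468 = 880.2.
Re < 2300 → laminar flow, so f = 64/Re = 64/880.2 = 0.07271 (the turbulent correlation is not needed).
Darcy-Weisbach: ΔP = f(L/D)(ρV²/2) = 0.07271·(49.1/0.468)·(853·0.1032²/2) = 0.07271·104.9·4.541 = 34.64 Pa.
ΔP = 34.64 Pa = 0.0346 kPa.

ΔP ≈ 0.0346 kPa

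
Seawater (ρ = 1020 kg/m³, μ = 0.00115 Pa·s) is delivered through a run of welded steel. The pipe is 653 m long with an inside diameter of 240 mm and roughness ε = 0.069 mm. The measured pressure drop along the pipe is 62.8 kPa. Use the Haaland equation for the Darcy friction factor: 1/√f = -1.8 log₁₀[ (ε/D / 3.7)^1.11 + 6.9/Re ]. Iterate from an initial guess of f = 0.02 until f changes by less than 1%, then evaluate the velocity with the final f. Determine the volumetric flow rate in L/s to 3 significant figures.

Q ≈ 75.0 L/s

Rearranging Darcy-Weisbach: V = √(2·ΔP·D/(f·L·ρ)). With ε/D = 6.9e-05/0.24 = 0.000288, iterate starting from f = 0.02:
  f = 0.02 → V = √(2·6.28e+04·0.24/(0.02·653·1020)) = 1.504 m/s; Re = ρVD/μ = 3.202e+05; f → 0.01662
  f = 0.01662 → V = 1.65 m/s; Re = 3.513e+05; f → 0.01648
Converged (Δf/f < 1%). With the final f = 0.01648: V = √(2·6.28e+04·0.24/(0.01648·653·1020)) = 1.657 m/s.
Q = V·A = 1.657·(π/4·0.24²) = 0.07496 m³/s = 75.0 L/s.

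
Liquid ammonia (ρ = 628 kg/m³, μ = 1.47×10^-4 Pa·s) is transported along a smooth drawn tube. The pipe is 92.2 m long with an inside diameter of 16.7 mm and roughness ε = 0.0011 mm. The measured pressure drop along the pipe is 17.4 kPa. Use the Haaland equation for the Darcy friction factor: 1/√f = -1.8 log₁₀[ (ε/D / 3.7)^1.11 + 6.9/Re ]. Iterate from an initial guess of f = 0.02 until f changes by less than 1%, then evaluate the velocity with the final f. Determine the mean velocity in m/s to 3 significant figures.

V ≈ 0.692 m/s

Rearranging Darcy-Weisbach: V = √(2·ΔP·D/(f·L·ρ)). With ε/D = 1.1e-06/0.0167 = 6.59e-05, iterate starting from f = 0.02:
  f = 0.02 → V = √(2·1.74e+04·0.0167/(0.02·92.2·628)) = 0.7084 m/s; Re = ρVD/μ = 5.054e+04; f → 0.02084
  f = 0.02084 → V = 0.6939 m/s; Re = 4.951e+04; f → 0.02094
Converged (Δf/f < 1%). With the final f = 0.02094: V = √(2·1.74e+04·0.0167/(0.02094·92.2·628)) = 0.6924 m/s.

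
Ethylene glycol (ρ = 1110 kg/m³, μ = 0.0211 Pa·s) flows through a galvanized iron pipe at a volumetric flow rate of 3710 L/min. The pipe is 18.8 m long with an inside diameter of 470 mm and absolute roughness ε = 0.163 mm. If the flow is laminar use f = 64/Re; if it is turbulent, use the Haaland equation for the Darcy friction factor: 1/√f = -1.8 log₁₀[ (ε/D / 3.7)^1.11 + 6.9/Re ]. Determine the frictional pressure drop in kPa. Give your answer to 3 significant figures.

ΔP ≈ 0.0913 kPa

Q = 3710 L/min = 3710/60000 = 0.06183 m³/s.
Cross-sectional area A = πD²/4 = π(0.47)²/4 = 0.1735 m²; mean velocity V = Q/A = 0.06183/0.1735 = 0.3564 m/s.
Reynolds number Re = ρVD/μ = 1110 · 0.3564 · 0.47 / 0.0211 = 8812.
Re > 4000 → turbulent. Relative roughness ε/D = 0.000163/0.47 = 0.000347. Haaland: 1/√f = -1.8 log₁₀[(0.000347/3.7)^1.11 + 6.9/8812] = -1.8 log₁₀[3.38e-05 + 0.000783] = 5.558, so f = 0.03237.
Darcy-Weisbach: ΔP = f(L/D)(ρV²/2) = 0.03237·(18.8/0.47)·(1110·0.3564²/2) = 0.03237·40·70.5 = 91.28 Pa.
ΔP = 91.28 Pa = 0.0913 kPa.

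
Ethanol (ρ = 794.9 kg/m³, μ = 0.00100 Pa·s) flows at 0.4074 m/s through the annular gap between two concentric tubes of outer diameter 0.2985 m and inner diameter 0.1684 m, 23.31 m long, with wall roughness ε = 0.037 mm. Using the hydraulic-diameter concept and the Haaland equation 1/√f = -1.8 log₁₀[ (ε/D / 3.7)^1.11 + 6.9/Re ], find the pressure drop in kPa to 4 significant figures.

ΔP ≈ 0.2637 kPa

Hydraulic diameter D_h = 4A/P = D_o - D_i = 0.2985 - 0.1684 = 0.1301 m.
Re = ρVD_h/μ = 794.9·0.4074·0.1301/0.001 = 4.213e+04.
ε/D_h = 3.7e-05/0.1301 = 0.000284; Haaland gives 1/√f = -1.8 log₁₀[2.71e-05+0.000164] = 6.695, so f = 0.02231.
ΔP = f(L/D_h)(ρV²/2) = 0.02231·23.31/0.1301·65.97 = 263.7 Pa.
ΔP = 0.2637 kPa.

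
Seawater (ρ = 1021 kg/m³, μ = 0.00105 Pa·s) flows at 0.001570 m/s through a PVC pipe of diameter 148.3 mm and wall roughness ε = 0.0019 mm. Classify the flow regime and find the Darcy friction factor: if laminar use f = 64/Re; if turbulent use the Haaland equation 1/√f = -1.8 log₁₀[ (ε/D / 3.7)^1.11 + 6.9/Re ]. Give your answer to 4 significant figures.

Re = ρVD/μ = 1021·0.00157·0.1483/0.00105 = 226.4.
Re < 2300 → laminar, so f = 64/Re = 0.2827 (roughness is irrelevant in laminar flow).

f ≈ 0.2827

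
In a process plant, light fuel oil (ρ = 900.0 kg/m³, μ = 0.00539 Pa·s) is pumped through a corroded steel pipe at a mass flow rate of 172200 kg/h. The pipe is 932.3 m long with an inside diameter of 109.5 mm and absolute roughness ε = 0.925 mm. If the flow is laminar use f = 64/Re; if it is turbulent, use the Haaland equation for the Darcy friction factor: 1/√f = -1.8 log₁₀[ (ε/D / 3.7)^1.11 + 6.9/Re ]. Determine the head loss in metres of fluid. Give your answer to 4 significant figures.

h_f ≈ 504.5 m

ṁ = 172200 kg/h = 172200/3600 = 47.83 kg/s.
A = πD²/4 = π(0.1095)²/4 = 0.009417 m²; mean velocity V = ṁ/(ρA) = 47.83/(900 · 0.009417) = 5.644 m/s.
Reynolds number Re = ρVD/μ = 900 · 5.644 · 0.1095 / 0.00539 = 1.032e+05.
Re > 4000 → turbulent. Relative roughness ε/D = 0.000925/0.1095 = 0.00845. Haaland: 1/√f = -1.8 log₁₀[(0.00845/3.7)^1.11 + 6.9/1.032e+05] = -1.8 log₁₀[0.00117 + 6.69e-05] = 5.234, so f = 0.0365.
Darcy-Weisbach: ΔP = f(L/D)(ρV²/2) = 0.0365·(932.3/0.1095)·(900·5.644²/2) = 0.0365·8514·1.433e+04 = 4.454e+06 Pa.
Head loss h_f = ΔP/(ρg) = 4.454e+06/(900·9.81) = 504.5 m.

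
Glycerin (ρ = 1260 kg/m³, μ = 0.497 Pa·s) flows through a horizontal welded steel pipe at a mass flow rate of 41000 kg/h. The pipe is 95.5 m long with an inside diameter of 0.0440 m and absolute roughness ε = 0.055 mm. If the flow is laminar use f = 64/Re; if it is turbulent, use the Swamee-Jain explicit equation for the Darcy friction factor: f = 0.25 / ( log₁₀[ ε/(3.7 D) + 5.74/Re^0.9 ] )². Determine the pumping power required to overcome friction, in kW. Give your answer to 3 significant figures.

P ≈ 42.2 kW

ṁ = 41000 kg/h = 41000/3600 = 11.39 kg/s.
A = πD²/4 = π(0.044)²/4 = 0.001521 m²; mean velocity V = ṁ/(ρA) = 11.39/(1260 · 0.001521) = 5.945 m/s.
Reynolds number Re = ρVD/μ = 1260 · 5.945 · 0.044 / 0.497 = 663.1.
Re < 2300 → laminar flow, so f = 64/Re = 64/663.1 = 0.09652 (the turbulent correlation is not needed).
Darcy-Weisbach: ΔP = f(L/D)(ρV²/2) = 0.09652·(95.5/0.044)·(1260·5.945²/2) = 0.09652·2170·2.226e+04 = 4.664e+06 Pa.
Q = ṁ/ρ = 11.39/1260 = 0.009039 m³/s.
Pumping power P = QΔP = 0.009039·4.664e+06 = 42150 W = 42.2 kW.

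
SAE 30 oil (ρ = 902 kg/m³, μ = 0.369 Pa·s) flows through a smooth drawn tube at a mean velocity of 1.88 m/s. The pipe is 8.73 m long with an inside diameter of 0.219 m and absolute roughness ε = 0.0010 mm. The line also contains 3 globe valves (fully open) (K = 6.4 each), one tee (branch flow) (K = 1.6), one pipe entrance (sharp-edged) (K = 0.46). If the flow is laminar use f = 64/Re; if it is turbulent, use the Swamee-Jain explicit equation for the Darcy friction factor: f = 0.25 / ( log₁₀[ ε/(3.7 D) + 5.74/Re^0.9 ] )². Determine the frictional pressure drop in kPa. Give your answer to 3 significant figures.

ΔP ≈ 37.9 kPa

Reynolds number Re = ρVD/μ = 902 · 1.88 · 0.219 / 0.369 = 1006.
Re < 2300 → laminar flow, so f = 64/Re = 64/1006 = 0.06359 (the turbulent correlation is not needed).
Total minor-loss coefficient ΣK = 3·6.4 + 1·1.6 + 1·0.46 = 21.3.
ΔP = [f·L/D + ΣK]·(ρV²/2) = [0.06359·8.73/0.219 + 21.3]·(902·1.88²/2) = [2.535 + 21.3]·1594 = 3.793e+04 Pa.
ΔP = 3.793e+04 Pa = 37.9 kPa.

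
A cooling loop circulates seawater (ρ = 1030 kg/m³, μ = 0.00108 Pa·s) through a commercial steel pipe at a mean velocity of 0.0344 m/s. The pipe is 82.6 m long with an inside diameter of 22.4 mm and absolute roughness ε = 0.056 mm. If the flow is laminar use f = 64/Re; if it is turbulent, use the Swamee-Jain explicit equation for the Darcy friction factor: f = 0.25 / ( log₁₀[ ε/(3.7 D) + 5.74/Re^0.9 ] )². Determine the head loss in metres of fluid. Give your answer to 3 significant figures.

Reynolds number Re = ρVD/μ = 1030 · 0.0344 · 0.0224 / 0.00108 = 734.9.
Re < 2300 → laminar flow, so f = 64/Re = 64/734.9 = 0.08709 (the turbulent correlation is not needed).
Darcy-Weisbach: ΔP = f(L/D)(ρV²/2) = 0.08709·(82.6/0.0224)·(1030·0.0344²/2) = 0.08709·3688·0.6094 = 195.7 Pa.
Head loss h_f = ΔP/(ρg) = 195.7/(1030·9.81) = 0.0194 m.

h_f ≈ 0.0194 m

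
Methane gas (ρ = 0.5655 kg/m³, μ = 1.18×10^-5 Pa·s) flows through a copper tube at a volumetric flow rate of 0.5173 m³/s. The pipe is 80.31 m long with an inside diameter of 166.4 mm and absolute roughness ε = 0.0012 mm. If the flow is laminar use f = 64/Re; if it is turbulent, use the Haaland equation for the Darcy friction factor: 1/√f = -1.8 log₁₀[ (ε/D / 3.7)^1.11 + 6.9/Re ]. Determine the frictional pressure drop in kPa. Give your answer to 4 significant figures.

ΔP ≈ 1.212 kPa

Cross-sectional area A = πD²/4 = π(0.1664)²/4 = 0.02175 m²; mean velocity V = Q/A = 0.5173/0.02175 = 23.79 m/s.
Reynolds number Re = ρVD/μ = 0.5655 · 23.79 · 0.1664 / 1.18e-05 = 1.897e+05.
Re > 4000 → turbulent. Relative roughness ε/D = 1.2e-06/0.1664 = 7.21e-06. Haaland: 1/√f = -1.8 log₁₀[(7.21e-06/3.7)^1.11 + 6.9/1.897e+05] = -1.8 log₁₀[4.59e-07 + 3.64e-05] = 7.981, so f = 0.0157.
Darcy-Weisbach: ΔP = f(L/D)(ρV²/2) = 0.0157·(80.31/0.1664)·(0.5655·23.79²/2) = 0.0157·482.6·160 = 1212 Pa.
ΔP = 1212 Pa = 1.212 kPa.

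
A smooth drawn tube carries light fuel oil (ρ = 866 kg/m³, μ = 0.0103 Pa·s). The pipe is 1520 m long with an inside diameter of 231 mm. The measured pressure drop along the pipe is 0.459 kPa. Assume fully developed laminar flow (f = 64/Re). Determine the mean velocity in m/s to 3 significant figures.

V ≈ 0.0489 m/s

For laminar flow, f = 64/Re with Re = ρVD/μ, so Darcy-Weisbach reduces to ΔP = 32μLV/D². Solving for V: V = ΔP·D²/(32μL) = 459·(0.231)²/(32·0.0103·1520) = 0.04889 m/s.
Check: Re = ρVD/μ = 866·0.04889·0.231/0.0103 = 949.5 < 2300, so the laminar assumption holds.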